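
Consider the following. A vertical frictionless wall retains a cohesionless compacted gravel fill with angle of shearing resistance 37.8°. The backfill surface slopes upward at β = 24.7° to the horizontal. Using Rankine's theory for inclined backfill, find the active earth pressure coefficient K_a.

0.308

K_a = cos β · (cos β − √(cos²β − cos²φ)) / (cos β + √(cos²β − cos²φ)).
cos β = 0.9085, cos φ = 0.7902, √(cos²β − cos²φ) = 0.4484.
K_a = 0.9085 × (0.9085 − 0.4484)/(0.9085 + 0.4484) = 0.3081.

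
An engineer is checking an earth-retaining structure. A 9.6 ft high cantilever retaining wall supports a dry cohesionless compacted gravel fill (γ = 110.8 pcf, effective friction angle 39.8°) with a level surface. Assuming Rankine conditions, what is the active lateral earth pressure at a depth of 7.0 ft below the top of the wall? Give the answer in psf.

K_a = (1 − sin φ)/(1 + sin φ) = 0.2194.
σ_h = K_a γ z = 0.2194 × 110.8 × 7.0 = 170.2 psf.

170 psf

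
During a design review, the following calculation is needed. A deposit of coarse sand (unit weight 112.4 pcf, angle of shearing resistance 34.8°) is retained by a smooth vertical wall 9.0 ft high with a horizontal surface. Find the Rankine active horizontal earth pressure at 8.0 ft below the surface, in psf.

K_a = (1 − sin φ)/(1 + sin φ) = 0.2733.
σ_h = K_a γ z = 0.2733 × 112.4 × 8.0 = 245.8 psf.

246 psf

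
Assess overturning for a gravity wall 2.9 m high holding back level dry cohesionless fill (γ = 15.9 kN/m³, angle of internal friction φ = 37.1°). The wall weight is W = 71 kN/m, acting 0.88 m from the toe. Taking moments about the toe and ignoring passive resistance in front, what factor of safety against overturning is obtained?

3.91

K_a = tan²(45° − 37.1°/2) = 0.2475.
P_a = ½K_aγH² = 0.5×0.2475×15.9×2.9² = 16.55 kN/m, acting at H/3 = 0.9667 m above the base.
Overturning moment M_o = P_a × H/3 = 16.55 × 0.9667 = 16.00.
Resisting moment M_r = W × 0.88 = 71 × 0.88 = 62.48.
FS_overturning = M_r/M_o = 62.48/16.00 = 3.906.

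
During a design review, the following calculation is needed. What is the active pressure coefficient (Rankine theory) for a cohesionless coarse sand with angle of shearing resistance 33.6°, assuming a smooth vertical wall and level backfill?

0.288

K_a = (1 − sin φ)/(1 + sin φ) = (1 − sin 33.6°)/(1 + sin 33.6°) = 0.2875.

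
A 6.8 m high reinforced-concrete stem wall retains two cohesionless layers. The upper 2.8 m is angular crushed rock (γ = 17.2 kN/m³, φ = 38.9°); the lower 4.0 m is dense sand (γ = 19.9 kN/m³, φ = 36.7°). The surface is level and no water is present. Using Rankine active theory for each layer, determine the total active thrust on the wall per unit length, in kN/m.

104 kN/m

K_a1 = tan²(45°−38.9°/2) = 0.2285; K_a2 = tan²(45°−36.7°/2) = 0.2519.
Layer 1: σ at base = K_a1 γ₁ h₁ = 11.01 kPa; P₁ = ½×11.01×2.8 = 15.41.
Layer 2: σ_v at top = γ₁h₁ = 48.16; σ_h top = K_a2×48.16 = 12.13; σ_h base = K_a2×(48.16+19.9×4.0) = 32.18.
P₂ = ½(12.13+32.18)×4.0 = 88.61. Total P_a = 15.41+88.61 = 104.0 kN/m.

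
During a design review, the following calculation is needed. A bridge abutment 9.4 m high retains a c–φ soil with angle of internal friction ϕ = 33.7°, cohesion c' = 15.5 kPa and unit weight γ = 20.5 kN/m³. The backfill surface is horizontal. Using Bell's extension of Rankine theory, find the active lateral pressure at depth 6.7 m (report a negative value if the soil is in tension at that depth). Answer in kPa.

22.7 kPa

K_a = (1 − sin φ)/(1 + sin φ) = 0.2863.
σ_a = K_a γ z − 2c√K_a = 0.2863×20.5×6.7 − 2×15.5×0.5351 = 22.74 kPa.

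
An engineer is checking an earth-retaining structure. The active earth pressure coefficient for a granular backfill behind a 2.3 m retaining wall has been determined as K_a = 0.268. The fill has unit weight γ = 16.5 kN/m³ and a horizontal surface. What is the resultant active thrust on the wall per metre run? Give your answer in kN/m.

11.7 kN/m

P = ½ K_a γ H² = 0.5 × 0.268 × 16.5 × 2.3² = 11.70 kN/m.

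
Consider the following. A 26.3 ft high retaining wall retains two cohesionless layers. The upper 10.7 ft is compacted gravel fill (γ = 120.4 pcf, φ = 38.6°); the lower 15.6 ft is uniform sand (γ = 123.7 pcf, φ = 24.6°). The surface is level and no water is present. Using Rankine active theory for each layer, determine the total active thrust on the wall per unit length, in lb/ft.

16100 lb/ft

K_a1 = tan²(45°−38.6°/2) = 0.2316; K_a2 = tan²(45°−24.6°/2) = 0.4121.
Layer 1: σ at base = K_a1 γ₁ h₁ = 298.4 psf; P₁ = ½×298.4×10.7 = 1596.
Layer 2: σ_v at top = γ₁h₁ = 1288; σ_h top = K_a2×1288 = 531.0; σ_h base = K_a2×(1288+123.7×15.6) = 1326.
P₂ = ½(531.0+1326)×15.6 = 14490. Total P_a = 1596+14490 = 16080 lb/ft.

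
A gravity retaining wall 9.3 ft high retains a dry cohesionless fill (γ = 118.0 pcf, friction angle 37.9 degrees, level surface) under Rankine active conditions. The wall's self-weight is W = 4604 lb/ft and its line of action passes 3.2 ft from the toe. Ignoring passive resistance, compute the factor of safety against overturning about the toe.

3.90

K_a = tan²(45° − 37.9°/2) = 0.2389.
P_a = ½K_aγH² = 0.5×0.2389×118.0×9.3² = 1219 lb/ft, acting at H/3 = 3.100 ft above the base.
Overturning moment M_o = P_a × H/3 = 1219 × 3.100 = 3780.
Resisting moment M_r = W × 3.2 = 4604 × 3.2 = 14730.
FS_overturning = M_r/M_o = 14730/3780 = 3.898.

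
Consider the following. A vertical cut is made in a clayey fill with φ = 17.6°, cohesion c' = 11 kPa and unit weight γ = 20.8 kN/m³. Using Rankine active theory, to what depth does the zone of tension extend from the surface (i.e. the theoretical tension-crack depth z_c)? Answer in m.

1.45 m

K_a = tan²(45° − 17.6°/2) = 0.5357; √K_a = 0.7319.
The active pressure is zero where K_a γ z = 2c√K_a, so z_c = 2c/(γ√K_a) = 2×11/(20.8×0.7319) = 1.445 m.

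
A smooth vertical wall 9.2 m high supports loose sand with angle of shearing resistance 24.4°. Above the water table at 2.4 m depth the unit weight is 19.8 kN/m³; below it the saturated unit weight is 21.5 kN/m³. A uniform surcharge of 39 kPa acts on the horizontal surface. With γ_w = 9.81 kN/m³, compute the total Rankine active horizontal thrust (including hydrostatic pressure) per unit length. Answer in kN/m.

K_a = tan²(45° − φ/2) = 0.4153.
γ' = 21.5 − 9.81 = 11.69 kN/m³. h₂ = H − d_w = 6.8 m.
σ'_h: at surface K_a·q = 16.20; at WT K_a(q+γd_w) = 35.93; at base K_a(q+γd_w+γ'h₂) = 68.95 kPa.
P₁ = ½(16.20+35.93)×2.4 = 62.56; P₂ = ½(35.93+68.95)×6.8 = 356.6; P_w = ½γ_w h₂² = 226.8.
Total = 62.56+356.6+226.8 = 646.0 kN/m.

646 kN/m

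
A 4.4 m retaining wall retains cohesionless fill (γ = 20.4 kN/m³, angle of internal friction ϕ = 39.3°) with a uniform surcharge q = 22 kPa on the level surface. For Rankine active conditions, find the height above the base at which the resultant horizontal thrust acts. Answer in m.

K_a = 0.2245.
Triangular part P₁ = ½K_aγH² = 44.32 at H/3 = 1.467 m; rectangular part P₂ = K_a q H = 21.73 at H/2 = 2.200 m.
ȳ = (P₁·1.467 + P₂·2.200)/(P₁+P₂) = 1.708 m.

1.71 m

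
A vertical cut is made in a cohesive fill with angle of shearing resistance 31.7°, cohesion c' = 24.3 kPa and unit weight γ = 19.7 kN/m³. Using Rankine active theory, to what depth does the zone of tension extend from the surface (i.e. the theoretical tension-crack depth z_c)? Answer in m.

4.42 m

K_a = tan²(45° − 31.7°/2) = 0.3111; √K_a = 0.5577.
The active pressure is zero where K_a γ z = 2c√K_a, so z_c = 2c/(γ√K_a) = 2×24.3/(19.7×0.5577) = 4.423 m.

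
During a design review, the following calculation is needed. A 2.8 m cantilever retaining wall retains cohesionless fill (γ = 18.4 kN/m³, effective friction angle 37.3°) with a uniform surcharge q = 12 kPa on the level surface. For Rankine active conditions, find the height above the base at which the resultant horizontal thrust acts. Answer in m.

1.08 m

K_a = 0.2453.
Triangular part P₁ = ½K_aγH² = 17.70 at H/3 = 0.9333 m; rectangular part P₂ = K_a q H = 8.243 at H/2 = 1.400 m.
ȳ = (P₁·0.9333 + P₂·1.400)/(P₁+P₂) = 1.082 m.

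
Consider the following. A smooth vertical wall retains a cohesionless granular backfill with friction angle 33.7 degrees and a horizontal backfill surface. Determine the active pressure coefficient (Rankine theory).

0.286

K_a = tan²(45° − φ/2) = tan²(28.15°) = 0.2863.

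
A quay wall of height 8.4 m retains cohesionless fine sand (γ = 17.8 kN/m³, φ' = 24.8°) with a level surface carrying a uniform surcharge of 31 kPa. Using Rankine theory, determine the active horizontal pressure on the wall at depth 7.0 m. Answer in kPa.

K_a = (1 − sin φ)/(1 + sin φ) = 0.4090.
σ_v = γz + q = 17.8 × 7.0 + 31 = 155.6 kPa.
σ_h = K_a σ_v = 0.4090 × 155.6 = 63.64 kPa.

63.6 kPa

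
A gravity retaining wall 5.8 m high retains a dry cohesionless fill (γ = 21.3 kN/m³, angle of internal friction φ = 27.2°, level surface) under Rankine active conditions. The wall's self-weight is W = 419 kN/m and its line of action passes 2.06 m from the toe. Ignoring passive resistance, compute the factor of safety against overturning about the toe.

K_a = tan²(45° − 27.2°/2) = 0.3726.
P_a = ½K_aγH² = 0.5×0.3726×21.3×5.8² = 133.5 kN/m, acting at H/3 = 1.933 m above the base.
Overturning moment M_o = P_a × H/3 = 133.5 × 1.933 = 258.1.
Resisting moment M_r = W × 2.06 = 419 × 2.06 = 863.1.
FS_overturning = M_r/M_o = 863.1/258.1 = 3.345.

3.34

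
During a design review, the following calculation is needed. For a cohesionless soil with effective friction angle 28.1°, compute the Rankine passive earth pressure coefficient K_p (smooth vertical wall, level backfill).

K_p = (1 + sin φ)/(1 − sin φ) = tan²(45° + 28.1°/2) = 2.781.

2.78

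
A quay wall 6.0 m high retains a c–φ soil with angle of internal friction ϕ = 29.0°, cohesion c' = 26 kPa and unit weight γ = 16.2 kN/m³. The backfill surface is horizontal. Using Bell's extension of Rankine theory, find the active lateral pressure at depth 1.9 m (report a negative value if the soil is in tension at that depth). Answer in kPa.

-20.0 kPa

K_a = (1 − sin φ)/(1 + sin φ) = 0.3470.
σ_a = K_a γ z − 2c√K_a = 0.3470×16.2×1.9 − 2×26×0.5890 = -19.95 kPa.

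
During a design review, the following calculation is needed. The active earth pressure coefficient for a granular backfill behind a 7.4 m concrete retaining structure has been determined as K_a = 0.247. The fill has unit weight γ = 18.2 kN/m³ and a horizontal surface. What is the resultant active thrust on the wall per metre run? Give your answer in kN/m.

P = ½ K_a γ H² = 0.5 × 0.247 × 18.2 × 7.4² = 123.1 kN/m.

123 kN/m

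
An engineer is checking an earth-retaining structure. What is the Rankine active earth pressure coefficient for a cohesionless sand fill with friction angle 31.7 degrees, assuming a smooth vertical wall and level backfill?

0.311

K_a = (1 − sin φ)/(1 + sin φ) = (1 − sin 31.7°)/(1 + sin 31.7°) = 0.3111.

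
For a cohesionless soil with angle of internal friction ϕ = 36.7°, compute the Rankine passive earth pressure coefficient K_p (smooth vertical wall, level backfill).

K_p = (1 + sin φ)/(1 − sin φ) = tan²(45° + 36.7°/2) = 3.970.

3.97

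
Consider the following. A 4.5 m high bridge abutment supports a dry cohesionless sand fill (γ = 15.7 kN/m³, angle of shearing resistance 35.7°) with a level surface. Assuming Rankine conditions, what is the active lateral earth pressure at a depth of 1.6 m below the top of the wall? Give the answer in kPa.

6.61 kPa

K_a = (1 − sin φ)/(1 + sin φ) = 0.2630.
σ_h = K_a γ z = 0.2630 × 15.7 × 1.6 = 6.606 kPa.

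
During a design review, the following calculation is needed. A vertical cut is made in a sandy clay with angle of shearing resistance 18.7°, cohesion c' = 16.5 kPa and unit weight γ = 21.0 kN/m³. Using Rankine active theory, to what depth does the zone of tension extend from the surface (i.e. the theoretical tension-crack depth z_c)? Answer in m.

2.19 m

K_a = tan²(45° − 18.7°/2) = 0.5144; √K_a = 0.7173.
The active pressure is zero where K_a γ z = 2c√K_a, so z_c = 2c/(γ√K_a) = 2×16.5/(21.0×0.7173) = 2.191 m.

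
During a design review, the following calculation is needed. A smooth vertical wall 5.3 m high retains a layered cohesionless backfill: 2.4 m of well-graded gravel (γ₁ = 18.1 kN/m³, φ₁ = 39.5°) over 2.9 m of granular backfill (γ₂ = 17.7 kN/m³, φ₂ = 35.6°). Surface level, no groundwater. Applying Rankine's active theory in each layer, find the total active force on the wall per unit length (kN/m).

64.5 kN/m

K_a1 = tan²(45°−39.5°/2) = 0.2224; K_a2 = tan²(45°−35.6°/2) = 0.2641.
Layer 1: σ at base = K_a1 γ₁ h₁ = 9.663 kPa; P₁ = ½×9.663×2.4 = 11.60.
Layer 2: σ_v at top = γ₁h₁ = 43.44; σ_h top = K_a2×43.44 = 11.47; σ_h base = K_a2×(43.44+17.7×2.9) = 25.03.
P₂ = ½(11.47+25.03)×2.9 = 52.93. Total P_a = 11.60+52.93 = 64.53 kN/m.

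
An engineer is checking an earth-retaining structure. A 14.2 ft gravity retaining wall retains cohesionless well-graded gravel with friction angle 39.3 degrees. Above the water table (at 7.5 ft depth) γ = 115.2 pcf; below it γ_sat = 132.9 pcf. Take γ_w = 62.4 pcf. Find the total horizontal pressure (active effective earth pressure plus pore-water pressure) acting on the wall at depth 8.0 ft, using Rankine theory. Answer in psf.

K_a = (1 − sin φ)/(1 + sin φ) = 0.2245.
γ' = 132.9 − 62.4 = 70.50 pcf.
Effective vertical stress at 8.0 ft: σ'_v = 115.2×7.5 + 70.50×0.500 = 899.2 psf.
σ'_h = K_a σ'_v = 0.2245 × 899.2 = 201.8 psf; u = γ_w × 0.500 = 31.20 psf.
Total σ_h = 201.8 + 31.20 = 233.0 psf.

233 psf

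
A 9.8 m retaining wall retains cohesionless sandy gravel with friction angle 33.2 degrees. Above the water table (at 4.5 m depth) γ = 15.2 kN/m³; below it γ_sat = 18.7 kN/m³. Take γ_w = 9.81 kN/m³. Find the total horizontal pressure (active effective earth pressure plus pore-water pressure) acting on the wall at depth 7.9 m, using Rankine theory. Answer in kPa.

62.2 kPa

K_a = (1 − sin φ)/(1 + sin φ) = 0.2924.
γ' = 18.7 − 9.81 = 8.890 kN/m³.
Effective vertical stress at 7.9 m: σ'_v = 15.2×4.5 + 8.890×3.40 = 98.63 kPa.
σ'_h = K_a σ'_v = 0.2924 × 98.63 = 28.83 kPa; u = γ_w × 3.40 = 33.35 kPa.
Total σ_h = 28.83 + 33.35 = 62.19 kPa.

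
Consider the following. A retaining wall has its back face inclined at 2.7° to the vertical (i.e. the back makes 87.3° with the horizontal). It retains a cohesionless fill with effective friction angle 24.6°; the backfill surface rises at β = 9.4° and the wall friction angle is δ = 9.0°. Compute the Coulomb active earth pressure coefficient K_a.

K_a = sin²(α+φ) / [sin²α · sin(α−δ) · (1 + √{sin(φ+δ)sin(φ−β) / (sin(α−δ)sin(α+β))})²].
With α = 87.3°, φ = 24.6°, δ = 9.0°, β = 9.4°: K_a = 0.4585.

0.459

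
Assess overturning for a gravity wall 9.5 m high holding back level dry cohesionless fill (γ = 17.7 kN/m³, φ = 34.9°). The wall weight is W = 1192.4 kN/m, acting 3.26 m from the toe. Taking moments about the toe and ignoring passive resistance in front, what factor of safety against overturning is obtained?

K_a = tan²(45° − 34.9°/2) = 0.2721.
P_a = ½K_aγH² = 0.5×0.2721×17.7×9.5² = 217.4 kN/m, acting at H/3 = 3.167 m above the base.
Overturning moment M_o = P_a × H/3 = 217.4 × 3.167 = 688.3.
Resisting moment M_r = W × 3.26 = 1192.4 × 3.26 = 3887.
FS_overturning = M_r/M_o = 3887/688.3 = 5.647.

5.65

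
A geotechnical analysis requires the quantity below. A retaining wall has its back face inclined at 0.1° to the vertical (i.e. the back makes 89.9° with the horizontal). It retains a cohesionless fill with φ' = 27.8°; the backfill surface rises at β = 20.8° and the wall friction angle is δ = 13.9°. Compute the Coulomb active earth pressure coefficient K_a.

0.479

K_a = sin²(α+φ) / [sin²α · sin(α−δ) · (1 + √{sin(φ+δ)sin(φ−β) / (sin(α−δ)sin(α+β))})²].
With α = 89.9°, φ = 27.8°, δ = 13.9°, β = 20.8°: K_a = 0.4789.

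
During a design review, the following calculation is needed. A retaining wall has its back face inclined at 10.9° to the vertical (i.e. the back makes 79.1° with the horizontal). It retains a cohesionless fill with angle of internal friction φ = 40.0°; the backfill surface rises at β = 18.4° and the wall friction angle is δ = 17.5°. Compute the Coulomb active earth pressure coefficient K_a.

0.353

K_a = sin²(α+φ) / [sin²α · sin(α−δ) · (1 + √{sin(φ+δ)sin(φ−β) / (sin(α−δ)sin(α+β))})²].
With α = 79.1°, φ = 40.0°, δ = 17.5°, β = 18.4°: K_a = 0.3531.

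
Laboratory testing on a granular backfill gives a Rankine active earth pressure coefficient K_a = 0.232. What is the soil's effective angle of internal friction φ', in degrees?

38.6°

K_a = tan²(45° − φ/2) ⇒ 45° − φ/2 = arctan(√0.232) = 25.72°.
φ = 2(45° − 25.72°) = 38.56°.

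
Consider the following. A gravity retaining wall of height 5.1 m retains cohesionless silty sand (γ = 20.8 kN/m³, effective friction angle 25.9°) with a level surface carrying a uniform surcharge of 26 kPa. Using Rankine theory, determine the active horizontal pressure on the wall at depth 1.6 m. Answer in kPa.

23.2 kPa

K_a = (1 − sin φ)/(1 + sin φ) = 0.3920.
σ_v = γz + q = 20.8 × 1.6 + 26 = 59.28 kPa.
σ_h = K_a σ_v = 0.3920 × 59.28 = 23.24 kPa.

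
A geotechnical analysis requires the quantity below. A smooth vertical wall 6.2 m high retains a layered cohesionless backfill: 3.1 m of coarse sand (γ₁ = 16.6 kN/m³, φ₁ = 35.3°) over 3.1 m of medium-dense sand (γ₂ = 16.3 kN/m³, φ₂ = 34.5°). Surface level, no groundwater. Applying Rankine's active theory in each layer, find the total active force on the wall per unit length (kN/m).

K_a1 = tan²(45°−35.3°/2) = 0.2675; K_a2 = tan²(45°−34.5°/2) = 0.2768.
Layer 1: σ at base = K_a1 γ₁ h₁ = 13.77 kPa; P₁ = ½×13.77×3.1 = 21.34.
Layer 2: σ_v at top = γ₁h₁ = 51.46; σ_h top = K_a2×51.46 = 14.24; σ_h base = K_a2×(51.46+16.3×3.1) = 28.23.
P₂ = ½(14.24+28.23)×3.1 = 65.84. Total P_a = 21.34+65.84 = 87.18 kN/m.

87.2 kN/m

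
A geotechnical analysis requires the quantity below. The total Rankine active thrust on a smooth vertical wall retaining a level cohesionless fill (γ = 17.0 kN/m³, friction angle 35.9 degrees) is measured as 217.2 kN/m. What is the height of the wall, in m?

K_a = 0.2607. P_a = ½ K_a γ H² ⇒ H = √(2P_a/(K_a γ)).
H = √(2×217.2/(0.2607×17.0)) = 9.900 m.

9.90 m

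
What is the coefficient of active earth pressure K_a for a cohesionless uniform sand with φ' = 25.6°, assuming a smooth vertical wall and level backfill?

K_a = tan²(45° − φ/2) = tan²(32.20°) = 0.3966.

0.397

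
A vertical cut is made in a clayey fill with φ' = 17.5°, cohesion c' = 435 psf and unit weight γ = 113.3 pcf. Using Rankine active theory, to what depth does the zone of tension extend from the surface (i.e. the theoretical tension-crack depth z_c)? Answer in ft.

K_a = tan²(45° − 17.5°/2) = 0.5376; √K_a = 0.7332.
The active pressure is zero where K_a γ z = 2c√K_a, so z_c = 2c/(γ√K_a) = 2×435/(113.3×0.7332) = 10.47 ft.

10.5 ft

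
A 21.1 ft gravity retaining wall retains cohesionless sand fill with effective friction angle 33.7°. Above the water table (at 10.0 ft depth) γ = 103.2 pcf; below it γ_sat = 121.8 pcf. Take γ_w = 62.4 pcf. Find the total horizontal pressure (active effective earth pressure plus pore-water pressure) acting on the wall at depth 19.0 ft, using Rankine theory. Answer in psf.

1010 psf

K_a = (1 − sin φ)/(1 + sin φ) = 0.2863.
γ' = 121.8 − 62.4 = 59.40 pcf.
Effective vertical stress at 19.0 ft: σ'_v = 103.2×10.0 + 59.40×9.00 = 1567 psf.
σ'_h = K_a σ'_v = 0.2863 × 1567 = 448.5 psf; u = γ_w × 9.00 = 561.6 psf.
Total σ_h = 448.5 + 561.6 = 1010 psf.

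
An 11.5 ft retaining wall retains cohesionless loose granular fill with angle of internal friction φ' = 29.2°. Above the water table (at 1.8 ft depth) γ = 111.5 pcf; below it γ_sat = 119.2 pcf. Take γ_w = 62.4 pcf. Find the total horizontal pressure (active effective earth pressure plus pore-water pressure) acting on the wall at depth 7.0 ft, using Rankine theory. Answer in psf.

495 psf

K_a = (1 − sin φ)/(1 + sin φ) = 0.3442.
γ' = 119.2 − 62.4 = 56.80 pcf.
Effective vertical stress at 7.0 ft: σ'_v = 111.5×1.8 + 56.80×5.20 = 496.1 psf.
σ'_h = K_a σ'_v = 0.3442 × 496.1 = 170.8 psf; u = γ_w × 5.20 = 324.5 psf.
Total σ_h = 170.8 + 324.5 = 495.2 psf.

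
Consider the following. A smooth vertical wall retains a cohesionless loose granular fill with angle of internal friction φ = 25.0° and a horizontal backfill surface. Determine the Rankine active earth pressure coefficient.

0.406

K_a = tan²(45° − φ/2) = tan²(32.50°) = 0.4059.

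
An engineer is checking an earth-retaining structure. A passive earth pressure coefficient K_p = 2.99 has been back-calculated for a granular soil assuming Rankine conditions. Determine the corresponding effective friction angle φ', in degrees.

29.9°

K_p = (1+sin φ)/(1−sin φ) ⇒ sin φ = (K_p − 1)/(K_p + 1) = 0.4987.
φ = arcsin(0.4987) = 29.92°.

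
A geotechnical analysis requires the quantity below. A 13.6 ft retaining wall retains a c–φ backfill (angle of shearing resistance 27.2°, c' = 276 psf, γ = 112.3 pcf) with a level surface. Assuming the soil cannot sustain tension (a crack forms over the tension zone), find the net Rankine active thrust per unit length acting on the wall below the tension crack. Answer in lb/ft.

644 lb/ft

K_a = 0.3726; √K_a = 0.6104.
Tension-crack depth z_c = 2c/(γ√K_a) = 2×276/(112.3×0.6104) = 8.053 ft.
σ_a at base = K_a γ H − 2c√K_a = 0.3726×112.3×13.6 − 2×276×0.6104 = 232.1 psf.
P_a = ½ × 232.1 × (H − z_c) = 0.5×232.1×5.547 = 643.8 lb/ft.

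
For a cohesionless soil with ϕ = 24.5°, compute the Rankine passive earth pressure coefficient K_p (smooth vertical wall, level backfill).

2.42

K_p = (1 + sin φ)/(1 − sin φ) = tan²(45° + 24.5°/2) = 2.417.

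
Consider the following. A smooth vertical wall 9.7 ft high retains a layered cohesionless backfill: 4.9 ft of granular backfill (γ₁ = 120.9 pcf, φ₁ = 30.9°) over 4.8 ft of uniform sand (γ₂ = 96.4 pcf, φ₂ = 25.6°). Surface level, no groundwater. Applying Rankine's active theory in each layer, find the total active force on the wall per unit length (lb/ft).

K_a1 = tan²(45°−30.9°/2) = 0.3214; K_a2 = tan²(45°−25.6°/2) = 0.3966.
Layer 1: σ at base = K_a1 γ₁ h₁ = 190.4 psf; P₁ = ½×190.4×4.9 = 466.5.
Layer 2: σ_v at top = γ₁h₁ = 592.4; σ_h top = K_a2×592.4 = 234.9; σ_h base = K_a2×(592.4+96.4×4.8) = 418.4.
P₂ = ½(234.9+418.4)×4.8 = 1568. Total P_a = 466.5+1568 = 2035 lb/ft.

2030 lb/ft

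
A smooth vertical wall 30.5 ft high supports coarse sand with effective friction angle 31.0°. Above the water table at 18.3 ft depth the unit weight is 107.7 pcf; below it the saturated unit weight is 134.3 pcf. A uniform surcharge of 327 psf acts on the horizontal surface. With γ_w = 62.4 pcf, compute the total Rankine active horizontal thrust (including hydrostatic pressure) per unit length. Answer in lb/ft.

K_a = tan²(45° − φ/2) = 0.3201.
γ' = 134.3 − 62.4 = 71.90 pcf. h₂ = H − d_w = 12.2 ft.
σ'_h: at surface K_a·q = 104.7; at WT K_a(q+γd_w) = 735.6; at base K_a(q+γd_w+γ'h₂) = 1016 psf.
P₁ = ½(104.7+735.6)×18.3 = 7688; P₂ = ½(735.6+1016)×12.2 = 10690; P_w = ½γ_w h₂² = 4644.
Total = 7688+10690+4644 = 23020 lb/ft.

23000 lb/ft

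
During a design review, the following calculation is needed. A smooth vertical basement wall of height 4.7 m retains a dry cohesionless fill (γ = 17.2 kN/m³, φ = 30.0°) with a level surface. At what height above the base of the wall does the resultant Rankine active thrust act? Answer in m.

1.57 m

K_a = 0.3333.
The pressure distribution is triangular, so the resultant acts at H/3 above the base = 4.7/3 = 1.567 m.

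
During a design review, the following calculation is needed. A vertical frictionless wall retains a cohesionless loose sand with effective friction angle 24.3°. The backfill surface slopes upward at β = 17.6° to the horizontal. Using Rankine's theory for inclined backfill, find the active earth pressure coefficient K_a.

0.521

K_a = cos β · (cos β − √(cos²β − cos²φ)) / (cos β + √(cos²β − cos²φ)).
cos β = 0.9532, cos φ = 0.9114, √(cos²β − cos²φ) = 0.2791.
K_a = 0.9532 × (0.9532 − 0.2791)/(0.9532 + 0.2791) = 0.5214.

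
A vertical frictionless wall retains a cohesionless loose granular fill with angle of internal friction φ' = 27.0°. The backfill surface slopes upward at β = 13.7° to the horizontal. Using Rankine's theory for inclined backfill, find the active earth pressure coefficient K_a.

K_a = cos β · (cos β − √(cos²β − cos²φ)) / (cos β + √(cos²β − cos²φ)).
cos β = 0.9715, cos φ = 0.8910, √(cos²β − cos²φ) = 0.3873.
K_a = 0.9715 × (0.9715 − 0.3873)/(0.9715 + 0.3873) = 0.4177.

0.418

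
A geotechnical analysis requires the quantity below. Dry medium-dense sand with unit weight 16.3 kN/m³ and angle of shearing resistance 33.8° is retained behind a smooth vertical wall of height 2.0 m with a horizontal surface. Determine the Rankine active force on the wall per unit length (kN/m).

9.29 kN/m

K_a = tan²(45° − φ/2) = 0.2851.
P_a = ½ K_a γ H² = 0.5 × 0.2851 × 16.3 × 2.0² = 9.294 kN/m.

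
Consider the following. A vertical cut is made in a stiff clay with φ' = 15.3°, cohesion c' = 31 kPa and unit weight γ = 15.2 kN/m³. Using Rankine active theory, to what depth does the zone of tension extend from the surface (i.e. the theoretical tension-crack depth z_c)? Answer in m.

K_a = tan²(45° − 15.3°/2) = 0.5824; √K_a = 0.7632.
The active pressure is zero where K_a γ z = 2c√K_a, so z_c = 2c/(γ√K_a) = 2×31/(15.2×0.7632) = 5.345 m.

5.34 m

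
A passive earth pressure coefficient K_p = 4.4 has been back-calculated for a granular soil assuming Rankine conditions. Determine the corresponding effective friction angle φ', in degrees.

K_p = (1+sin φ)/(1−sin φ) ⇒ sin φ = (K_p − 1)/(K_p + 1) = 0.6296.
φ = arcsin(0.6296) = 39.02°.

39.0°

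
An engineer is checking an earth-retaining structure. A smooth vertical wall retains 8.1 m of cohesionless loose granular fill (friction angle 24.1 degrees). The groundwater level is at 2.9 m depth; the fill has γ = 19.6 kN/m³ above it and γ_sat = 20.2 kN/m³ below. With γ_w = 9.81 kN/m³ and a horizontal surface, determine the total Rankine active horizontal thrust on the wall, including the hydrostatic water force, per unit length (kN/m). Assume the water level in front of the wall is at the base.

K_a = tan²(45° − φ/2) = 0.4201.
γ' = 20.2 − 9.81 = 10.39 kN/m³. Depth below WT = 5.2 m.
σ'_h at WT = K_a γ d_w = 23.88 kPa; at base = 23.88 + K_a γ' × 5.2 = 46.58 kPa.
P₁ (0–2.9 m) = ½×23.88×2.9 = 34.63. P₂ (2.9–8.1 m) = ½(23.88+46.58)×5.2 = 183.2.
P_w = ½ γ_w h₂² = 0.5×9.81×5.2² = 132.6. Total = 34.63+183.2+132.6 = 350.4 kN/m.

350 kN/m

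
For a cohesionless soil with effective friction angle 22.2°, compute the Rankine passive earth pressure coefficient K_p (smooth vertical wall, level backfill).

2.21

K_p = (1 + sin φ)/(1 − sin φ) = tan²(45° + 22.2°/2) = 2.215.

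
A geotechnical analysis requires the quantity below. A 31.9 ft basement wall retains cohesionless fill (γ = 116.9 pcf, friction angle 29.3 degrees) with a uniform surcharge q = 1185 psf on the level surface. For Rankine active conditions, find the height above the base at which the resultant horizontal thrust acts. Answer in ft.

12.7 ft

K_a = 0.3428.
Triangular part P₁ = ½K_aγH² = 20390 at H/3 = 10.63 ft; rectangular part P₂ = K_a q H = 12960 at H/2 = 15.95 ft.
ȳ = (P₁·10.63 + P₂·15.95)/(P₁+P₂) = 12.70 ft.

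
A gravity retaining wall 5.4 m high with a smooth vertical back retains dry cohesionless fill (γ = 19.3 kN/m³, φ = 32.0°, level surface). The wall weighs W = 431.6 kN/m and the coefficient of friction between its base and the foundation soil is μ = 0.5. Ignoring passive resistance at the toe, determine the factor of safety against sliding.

2.50

K_a = tan²(45° − 32.0°/2) = 0.3073.
P_a = ½K_aγH² = 0.5×0.3073×19.3×5.4² = 86.46 kN/m, acting at H/3 = 1.800 m above the base.
FS_sliding = μW / P_a = 0.5×431.6 / 86.46 = 2.496.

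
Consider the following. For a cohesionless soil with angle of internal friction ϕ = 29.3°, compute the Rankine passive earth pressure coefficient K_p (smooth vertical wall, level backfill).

K_p = (1 + sin φ)/(1 − sin φ) = tan²(45° + 29.3°/2) = 2.917.

2.92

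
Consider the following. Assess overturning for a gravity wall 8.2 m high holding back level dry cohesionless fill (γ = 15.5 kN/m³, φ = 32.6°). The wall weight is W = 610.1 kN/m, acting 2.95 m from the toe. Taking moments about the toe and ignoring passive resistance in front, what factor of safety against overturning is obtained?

4.22

K_a = tan²(45° − 32.6°/2) = 0.2997.
P_a = ½K_aγH² = 0.5×0.2997×15.5×8.2² = 156.2 kN/m, acting at H/3 = 2.733 m above the base.
Overturning moment M_o = P_a × H/3 = 156.2 × 2.733 = 426.9.
Resisting moment M_r = W × 2.95 = 610.1 × 2.95 = 1800.
FS_overturning = M_r/M_o = 1800/426.9 = 4.216.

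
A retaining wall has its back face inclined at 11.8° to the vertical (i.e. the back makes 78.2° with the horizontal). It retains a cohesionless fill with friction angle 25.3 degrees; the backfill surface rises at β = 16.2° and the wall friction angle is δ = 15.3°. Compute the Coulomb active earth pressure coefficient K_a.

0.617

K_a = sin²(α+φ) / [sin²α · sin(α−δ) · (1 + √{sin(φ+δ)sin(φ−β) / (sin(α−δ)sin(α+β))})²].
With α = 78.2°, φ = 25.3°, δ = 15.3°, β = 16.2°: K_a = 0.6168.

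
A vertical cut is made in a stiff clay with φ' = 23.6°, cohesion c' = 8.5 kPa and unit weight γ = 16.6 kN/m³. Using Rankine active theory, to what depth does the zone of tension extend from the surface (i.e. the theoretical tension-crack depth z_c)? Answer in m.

K_a = tan²(45° − 23.6°/2) = 0.4282; √K_a = 0.6544.
The active pressure is zero where K_a γ z = 2c√K_a, so z_c = 2c/(γ√K_a) = 2×8.5/(16.6×0.6544) = 1.565 m.

1.56 m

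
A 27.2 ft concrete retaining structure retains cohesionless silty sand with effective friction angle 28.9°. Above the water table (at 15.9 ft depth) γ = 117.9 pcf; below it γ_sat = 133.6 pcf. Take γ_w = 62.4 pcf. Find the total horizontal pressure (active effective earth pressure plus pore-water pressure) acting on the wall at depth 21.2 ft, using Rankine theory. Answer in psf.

1120 psf

K_a = (1 − sin φ)/(1 + sin φ) = 0.3484.
γ' = 133.6 − 62.4 = 71.20 pcf.
Effective vertical stress at 21.2 ft: σ'_v = 117.9×15.9 + 71.20×5.30 = 2252 psf.
σ'_h = K_a σ'_v = 0.3484 × 2252 = 784.5 psf; u = γ_w × 5.30 = 330.7 psf.
Total σ_h = 784.5 + 330.7 = 1115 psf.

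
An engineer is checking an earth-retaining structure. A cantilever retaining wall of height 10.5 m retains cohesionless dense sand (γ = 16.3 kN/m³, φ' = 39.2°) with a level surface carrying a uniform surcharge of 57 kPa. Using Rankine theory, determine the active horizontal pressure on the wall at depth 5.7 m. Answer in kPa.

33.8 kPa

K_a = (1 − sin φ)/(1 + sin φ) = 0.2255.
σ_v = γz + q = 16.3 × 5.7 + 57 = 149.9 kPa.
σ_h = K_a σ_v = 0.2255 × 149.9 = 33.80 kPa.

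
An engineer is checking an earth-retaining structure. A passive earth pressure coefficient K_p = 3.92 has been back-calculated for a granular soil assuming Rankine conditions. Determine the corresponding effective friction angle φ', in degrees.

K_p = (1+sin φ)/(1−sin φ) ⇒ sin φ = (K_p − 1)/(K_p + 1) = 0.5935.
φ = arcsin(0.5935) = 36.41°.

36.4°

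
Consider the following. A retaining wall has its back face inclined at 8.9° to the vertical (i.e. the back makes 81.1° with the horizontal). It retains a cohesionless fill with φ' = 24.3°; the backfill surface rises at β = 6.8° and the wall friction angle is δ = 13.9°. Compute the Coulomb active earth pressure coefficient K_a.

K_a = sin²(α+φ) / [sin²α · sin(α−δ) · (1 + √{sin(φ+δ)sin(φ−β) / (sin(α−δ)sin(α+β))})²].
With α = 81.1°, φ = 24.3°, δ = 13.9°, β = 6.8°: K_a = 0.4918.

0.492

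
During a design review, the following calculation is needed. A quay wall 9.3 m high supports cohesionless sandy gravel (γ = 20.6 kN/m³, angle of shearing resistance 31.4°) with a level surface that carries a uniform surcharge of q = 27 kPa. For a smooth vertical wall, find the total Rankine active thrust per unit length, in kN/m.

360 kN/m

K_a = tan²(45° − φ/2) = 0.3149.
Soil triangle: ½ K_a γ H² = 0.5×0.3149×20.6×9.3² = 280.5 kN/m.
Surcharge rectangle: K_a q H = 0.3149×27×9.3 = 79.08 kN/m.
Total = 280.5 + 79.08 = 359.6 kN/m.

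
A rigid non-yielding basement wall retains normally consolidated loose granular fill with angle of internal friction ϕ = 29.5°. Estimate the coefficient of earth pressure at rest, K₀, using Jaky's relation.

K₀ = 1 − sin φ' = 1 − sin 29.5° = 0.5076.

0.508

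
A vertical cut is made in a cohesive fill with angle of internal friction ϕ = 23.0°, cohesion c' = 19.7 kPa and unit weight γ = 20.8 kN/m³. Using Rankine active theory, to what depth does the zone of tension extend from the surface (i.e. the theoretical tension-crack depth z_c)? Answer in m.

K_a = tan²(45° − 23.0°/2) = 0.4381; √K_a = 0.6619.
The active pressure is zero where K_a γ z = 2c√K_a, so z_c = 2c/(γ√K_a) = 2×19.7/(20.8×0.6619) = 2.862 m.

2.86 m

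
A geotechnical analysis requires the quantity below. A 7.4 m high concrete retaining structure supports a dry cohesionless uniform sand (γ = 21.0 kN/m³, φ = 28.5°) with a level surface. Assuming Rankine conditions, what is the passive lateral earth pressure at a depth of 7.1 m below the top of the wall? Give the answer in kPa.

K_p = (1 + sin φ)/(1 − sin φ) = 2.825.
σ_h = K_p γ z = 2.825 × 21.0 × 7.1 = 421.2 kPa.

421 kPa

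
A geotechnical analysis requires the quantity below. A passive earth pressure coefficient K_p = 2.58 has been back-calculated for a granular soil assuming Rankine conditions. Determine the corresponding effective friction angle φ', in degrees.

26.2°

K_p = (1+sin φ)/(1−sin φ) ⇒ sin φ = (K_p − 1)/(K_p + 1) = 0.4413.
φ = arcsin(0.4413) = 26.19°.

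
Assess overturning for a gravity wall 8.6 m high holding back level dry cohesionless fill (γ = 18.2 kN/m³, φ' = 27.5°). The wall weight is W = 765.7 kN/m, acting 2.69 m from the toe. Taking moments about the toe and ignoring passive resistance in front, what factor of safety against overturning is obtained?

K_a = tan²(45° − 27.5°/2) = 0.3682.
P_a = ½K_aγH² = 0.5×0.3682×18.2×8.6² = 247.8 kN/m, acting at H/3 = 2.867 m above the base.
Overturning moment M_o = P_a × H/3 = 247.8 × 2.867 = 710.4.
Resisting moment M_r = W × 2.69 = 765.7 × 2.69 = 2060.
FS_overturning = M_r/M_o = 2060/710.4 = 2.899.

2.90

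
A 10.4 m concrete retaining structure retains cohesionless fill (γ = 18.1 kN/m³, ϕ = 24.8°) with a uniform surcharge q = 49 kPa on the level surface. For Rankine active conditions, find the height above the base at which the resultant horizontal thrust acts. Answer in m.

K_a = 0.4090.
Triangular part P₁ = ½K_aγH² = 400.3 at H/3 = 3.467 m; rectangular part P₂ = K_a q H = 208.4 at H/2 = 5.200 m.
ȳ = (P₁·3.467 + P₂·5.200)/(P₁+P₂) = 4.060 m.

4.06 m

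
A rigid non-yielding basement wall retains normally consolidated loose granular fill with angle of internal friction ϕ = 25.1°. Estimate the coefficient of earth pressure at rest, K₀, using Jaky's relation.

K₀ = 1 − sin φ' = 1 − sin 25.1° = 0.5758.

0.576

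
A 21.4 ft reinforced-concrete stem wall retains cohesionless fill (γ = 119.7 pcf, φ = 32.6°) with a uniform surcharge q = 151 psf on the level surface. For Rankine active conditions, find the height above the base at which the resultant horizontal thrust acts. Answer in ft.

7.51 ft

K_a = 0.2997.
Triangular part P₁ = ½K_aγH² = 8216 at H/3 = 7.133 ft; rectangular part P₂ = K_a q H = 968.6 at H/2 = 10.70 ft.
ȳ = (P₁·7.133 + P₂·10.70)/(P₁+P₂) = 7.509 ft.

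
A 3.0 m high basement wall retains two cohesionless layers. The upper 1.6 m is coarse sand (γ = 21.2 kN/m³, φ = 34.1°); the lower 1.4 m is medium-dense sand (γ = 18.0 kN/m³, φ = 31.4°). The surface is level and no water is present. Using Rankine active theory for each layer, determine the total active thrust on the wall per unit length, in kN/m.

28.1 kN/m

K_a1 = tan²(45°−34.1°/2) = 0.2815; K_a2 = tan²(45°−31.4°/2) = 0.3149.
Layer 1: σ at base = K_a1 γ₁ h₁ = 9.549 kPa; P₁ = ½×9.549×1.6 = 7.639.
Layer 2: σ_v at top = γ₁h₁ = 33.92; σ_h top = K_a2×33.92 = 10.68; σ_h base = K_a2×(33.92+18.0×1.4) = 18.62.
P₂ = ½(10.68+18.62)×1.4 = 20.51. Total P_a = 7.639+20.51 = 28.15 kN/m.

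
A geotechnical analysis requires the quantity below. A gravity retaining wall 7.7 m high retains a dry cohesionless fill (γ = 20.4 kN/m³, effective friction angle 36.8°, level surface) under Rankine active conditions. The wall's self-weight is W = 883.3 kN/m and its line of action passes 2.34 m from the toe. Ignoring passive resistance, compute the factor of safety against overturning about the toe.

5.31

K_a = tan²(45° − 36.8°/2) = 0.2508.
P_a = ½K_aγH² = 0.5×0.2508×20.4×7.7² = 151.7 kN/m, acting at H/3 = 2.567 m above the base.
Overturning moment M_o = P_a × H/3 = 151.7 × 2.567 = 389.2.
Resisting moment M_r = W × 2.34 = 883.3 × 2.34 = 2067.
FS_overturning = M_r/M_o = 2067/389.2 = 5.310.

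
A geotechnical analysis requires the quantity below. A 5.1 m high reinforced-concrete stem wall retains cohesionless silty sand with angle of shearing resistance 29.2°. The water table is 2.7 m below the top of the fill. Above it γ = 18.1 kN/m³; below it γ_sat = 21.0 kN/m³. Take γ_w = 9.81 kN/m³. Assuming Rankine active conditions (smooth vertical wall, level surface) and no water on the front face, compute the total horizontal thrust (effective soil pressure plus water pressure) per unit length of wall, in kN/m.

102 kN/m

K_a = tan²(45° − φ/2) = 0.3442.
γ' = 21.0 − 9.81 = 11.19 kN/m³. Depth below WT = 2.4 m.
σ'_h at WT = K_a γ d_w = 16.82 kPa; at base = 16.82 + K_a γ' × 2.4 = 26.07 kPa.
P₁ (0–2.7 m) = ½×16.82×2.7 = 22.71. P₂ (2.7–5.1 m) = ½(16.82+26.07)×2.4 = 51.47.
P_w = ½ γ_w h₂² = 0.5×9.81×2.4² = 28.25. Total = 22.71+51.47+28.25 = 102.4 kN/m.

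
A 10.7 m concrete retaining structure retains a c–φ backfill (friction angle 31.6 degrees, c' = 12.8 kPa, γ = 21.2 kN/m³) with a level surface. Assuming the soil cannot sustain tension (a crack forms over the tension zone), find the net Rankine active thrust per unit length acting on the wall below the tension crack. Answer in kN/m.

K_a = 0.3123; √K_a = 0.5589.
Tension-crack depth z_c = 2c/(γ√K_a) = 2×12.8/(21.2×0.5589) = 2.161 m.
σ_a at base = K_a γ H − 2c√K_a = 0.3123×21.2×10.7 − 2×12.8×0.5589 = 56.55 kPa.
P_a = ½ × 56.55 × (H − z_c) = 0.5×56.55×8.539 = 241.4 kN/m.

241 kN/m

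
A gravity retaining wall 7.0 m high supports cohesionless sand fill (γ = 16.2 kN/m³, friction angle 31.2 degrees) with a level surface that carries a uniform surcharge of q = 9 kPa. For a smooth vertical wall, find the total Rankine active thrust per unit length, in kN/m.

K_a = tan²(45° − φ/2) = 0.3175.
Soil triangle: ½ K_a γ H² = 0.5×0.3175×16.2×7.0² = 126.0 kN/m.
Surcharge rectangle: K_a q H = 0.3175×9×7.0 = 20.00 kN/m.
Total = 126.0 + 20.00 = 146.0 kN/m.

146 kN/m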